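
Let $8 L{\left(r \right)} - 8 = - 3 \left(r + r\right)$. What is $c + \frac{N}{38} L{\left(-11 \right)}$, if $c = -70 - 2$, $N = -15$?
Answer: $- \frac{11499}{152} \approx -75.651$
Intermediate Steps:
$L{\left(r \right)} = 1 - \frac{3 r}{4}$ ($L{\left(r \right)} = 1 + \frac{\left(-3\right) \left(r + r\right)}{8} = 1 + \frac{\left(-3\right) 2 r}{8} = 1 + \frac{\left(-6\right) r}{8} = 1 - \frac{3 r}{4}$)
$c = -72$
$c + \frac{N}{38} L{\left(-11 \right)} = -72 + - \frac{15}{38} \left(1 - - \frac{33}{4}\right) = -72 + \left(-15\right) \frac{1}{38} \left(1 + \frac{33}{4}\right) = -72 - \frac{555}{152} = - \frac{11499}{152}$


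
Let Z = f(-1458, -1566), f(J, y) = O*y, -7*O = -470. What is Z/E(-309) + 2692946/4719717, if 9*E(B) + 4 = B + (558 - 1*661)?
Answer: 7818024203953/3435953976 ≈ 2275.4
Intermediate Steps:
O = 470/7 (O = -⅐*(-470) = 470/7 ≈ 67.143)
E(B) = -107/9 + B/9 (E(B) = -4/9 + (B + (558 - 1*661))/9 = -4/9 + (B + (558 - 661))/9 = -4/9 + (B - 103)/9 = -4/9 + (-103 + B)/9 = -4/9 + (-103/9 + B/9) = -107/9 + B/9)
f(J, y) = 470*y/7
Z = -736020/7 (Z = (470/7)*(-1566) = -736020/7 ≈ -1.0515e+5)
Z/E(-309) + 2692946/4719717 = -736020/(7*(-107/9 + (⅑)*(-309))) + 2692946/4719717 = -736020/(7*(-107/9 - 103/3)) + 2692946*(1/4719717) = -736020/(7*(-416/9)) + 2692946/4719717 = -736020/7*(-9/416) + 2692946/4719717 = 1656045/728 + 2692946/4719717 = 7818024203953/3435953976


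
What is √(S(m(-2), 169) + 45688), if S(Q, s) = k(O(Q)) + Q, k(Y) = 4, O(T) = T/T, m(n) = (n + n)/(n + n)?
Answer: 3*√5077 ≈ 213.76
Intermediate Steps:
m(n) = 1 (m(n) = (2*n)/((2*n)) = (2*n)*(1/(2*n)) = 1)
O(T) = 1
S(Q, s) = 4 + Q
√(S(m(-2), 169) + 45688) = √((4 + 1) + 45688) = √(5 + 45688) = √45693 = 3*√5077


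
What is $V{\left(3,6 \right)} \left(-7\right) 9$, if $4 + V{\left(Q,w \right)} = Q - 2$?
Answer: $189$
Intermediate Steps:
$V{\left(Q,w \right)} = -6 + Q$ ($V{\left(Q,w \right)} = -4 + \left(Q - 2\right) = -4 + \left(-2 + Q\right) = -6 + Q$)
$V{\left(3,6 \right)} \left(-7\right) 9 = \left(-6 + 3\right) \left(-7\right) 9 = \left(-3\right) \left(-7\right) 9 = 21 \cdot 9 = 189$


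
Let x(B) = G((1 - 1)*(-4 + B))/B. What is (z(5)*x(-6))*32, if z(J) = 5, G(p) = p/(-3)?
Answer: 0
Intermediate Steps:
G(p) = -p/3 (G(p) = p*(-1/3) = -p/3)
x(B) = 0 (x(B) = (-(1 - 1)*(-4 + B)/3)/B = (-0*(-4 + B))/B = (-1/3*0)/B = 0/B = 0)
(z(5)*x(-6))*32 = (5*0)*32 = 0*32 = 0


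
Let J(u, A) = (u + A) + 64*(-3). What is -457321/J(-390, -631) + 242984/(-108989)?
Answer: 49548218877/132203657 ≈ 374.79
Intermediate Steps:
J(u, A) = -192 + A + u (J(u, A) = (A + u) - 192 = -192 + A + u)
-457321/J(-390, -631) + 242984/(-108989) = -457321/(-192 - 631 - 390) + 242984/(-108989) = -457321/(-1213) + 242984*(-1/108989) = -457321*(-1/1213) - 242984/108989 = 457321/1213 - 242984/108989 = 49548218877/132203657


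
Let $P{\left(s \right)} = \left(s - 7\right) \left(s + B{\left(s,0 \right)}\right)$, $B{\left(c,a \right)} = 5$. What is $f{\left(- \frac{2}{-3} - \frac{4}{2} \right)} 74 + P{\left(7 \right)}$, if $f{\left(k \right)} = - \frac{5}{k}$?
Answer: $\frac{555}{2} \approx 277.5$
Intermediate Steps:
$P{\left(s \right)} = \left(-7 + s\right) \left(5 + s\right)$ ($P{\left(s \right)} = \left(s - 7\right) \left(s + 5\right) = \left(-7 + s\right) \left(5 + s\right)$)
$f{\left(- \frac{2}{-3} - \frac{4}{2} \right)} 74 + P{\left(7 \right)} = - \frac{5}{- \frac{2}{-3} - \frac{4}{2}} \cdot 74 - \left(49 - 49\right) = - \frac{5}{\left(-2\right) \left(- \frac{1}{3}\right) - 2} \cdot 74 - 0 = - \frac{5}{\frac{2}{3} - 2} \cdot 74 + 0 = - \frac{5}{- \frac{4}{3}} \cdot 74 + 0 = \left(-5\right) \left(- \frac{3}{4}\right) 74 + 0 = \frac{15}{4} \cdot 74 + 0 = \frac{555}{2} + 0 = \frac{555}{2}$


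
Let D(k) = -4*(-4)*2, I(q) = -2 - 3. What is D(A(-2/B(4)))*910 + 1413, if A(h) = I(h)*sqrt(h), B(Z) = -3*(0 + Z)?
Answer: 30533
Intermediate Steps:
I(q) = -5
B(Z) = -3*Z
A(h) = -5*sqrt(h)
D(k) = 32 (D(k) = 16*2 = 32)
D(A(-2/B(4)))*910 + 1413 = 32*910 + 1413 = 29120 + 1413 = 30533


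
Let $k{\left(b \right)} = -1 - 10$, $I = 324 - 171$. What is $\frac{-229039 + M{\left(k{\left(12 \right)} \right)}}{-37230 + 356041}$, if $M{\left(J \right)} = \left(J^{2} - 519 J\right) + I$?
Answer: $- \frac{223056}{318811} \approx -0.69965$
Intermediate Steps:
$I = 153$ ($I = 324 - 171 = 153$)
$k{\left(b \right)} = -11$ ($k{\left(b \right)} = -1 - 10 = -11$)
$M{\left(J \right)} = 153 + J^{2} - 519 J$ ($M{\left(J \right)} = \left(J^{2} - 519 J\right) + 153 = 153 + J^{2} - 519 J$)
$\frac{-229039 + M{\left(k{\left(12 \right)} \right)}}{-37230 + 356041} = \frac{-229039 + \left(153 + \left(-11\right)^{2} - -5709\right)}{-37230 + 356041} = \frac{-229039 + \left(153 + 121 + 5709\right)}{318811} = \left(-229039 + 5983\right) \frac{1}{318811} = \left(-223056\right) \frac{1}{318811} = - \frac{223056}{318811}$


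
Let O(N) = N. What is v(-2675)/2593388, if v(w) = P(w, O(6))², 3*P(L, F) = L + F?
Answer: 7123561/23340492 ≈ 0.30520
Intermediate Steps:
P(L, F) = F/3 + L/3 (P(L, F) = (L + F)/3 = (F + L)/3 = F/3 + L/3)
v(w) = (2 + w/3)² (v(w) = ((⅓)*6 + w/3)² = (2 + w/3)²)
v(-2675)/2593388 = ((6 - 2675)²/9)/2593388 = ((⅑)*(-2669)²)*(1/2593388) = ((⅑)*7123561)*(1/2593388) = (7123561/9)*(1/2593388) = 7123561/23340492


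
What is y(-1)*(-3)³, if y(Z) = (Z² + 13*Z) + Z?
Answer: 351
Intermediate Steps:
y(Z) = Z² + 14*Z
y(-1)*(-3)³ = -(14 - 1)*(-3)³ = -1*13*(-27) = -13*(-27) = 351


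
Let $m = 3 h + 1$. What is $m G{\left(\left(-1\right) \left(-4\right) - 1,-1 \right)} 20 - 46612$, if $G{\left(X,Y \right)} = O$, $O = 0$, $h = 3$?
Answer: $-46612$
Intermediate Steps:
$G{\left(X,Y \right)} = 0$
$m = 10$ ($m = 3 \cdot 3 + 1 = 9 + 1 = 10$)
$m G{\left(\left(-1\right) \left(-4\right) - 1,-1 \right)} 20 - 46612 = 10 \cdot 0 \cdot 20 - 46612 = 0 \cdot 20 - 46612 = 0 - 46612 = -46612$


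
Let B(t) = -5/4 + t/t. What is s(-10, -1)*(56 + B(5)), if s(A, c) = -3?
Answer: -669/4 ≈ -167.25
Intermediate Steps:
B(t) = -1/4 (B(t) = -5*1/4 + 1 = -5/4 + 1 = -1/4)
s(-10, -1)*(56 + B(5)) = -3*(56 - 1/4) = -3*223/4 = -669/4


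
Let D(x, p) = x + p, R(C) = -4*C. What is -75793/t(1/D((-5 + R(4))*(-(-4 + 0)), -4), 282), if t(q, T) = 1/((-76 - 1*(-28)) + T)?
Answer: -17735562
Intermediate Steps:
D(x, p) = p + x
t(q, T) = 1/(-48 + T) (t(q, T) = 1/((-76 + 28) + T) = 1/(-48 + T))
-75793/t(1/D((-5 + R(4))*(-(-4 + 0)), -4), 282) = -75793/(1/(-48 + 282)) = -75793/(1/234) = -75793/1/234 = -75793*234 = -17735562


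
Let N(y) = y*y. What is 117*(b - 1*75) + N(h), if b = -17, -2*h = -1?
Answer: -43055/4 ≈ -10764.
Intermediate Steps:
h = ½ (h = -½*(-1) = ½ ≈ 0.50000)
N(y) = y²
117*(b - 1*75) + N(h) = 117*(-17 - 1*75) + (½)² = 117*(-17 - 75) + ¼ = 117*(-92) + ¼ = -10764 + ¼ = -43055/4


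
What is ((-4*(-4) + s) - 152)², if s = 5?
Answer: 17161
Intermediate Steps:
((-4*(-4) + s) - 152)² = ((-4*(-4) + 5) - 152)² = ((16 + 5) - 152)² = (21 - 152)² = (-131)² = 17161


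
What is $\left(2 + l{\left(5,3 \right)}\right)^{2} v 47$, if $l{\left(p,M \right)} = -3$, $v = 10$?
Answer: $470$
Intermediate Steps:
$\left(2 + l{\left(5,3 \right)}\right)^{2} v 47 = \left(2 - 3\right)^{2} \cdot 10 \cdot 47 = \left(-1\right)^{2} \cdot 10 \cdot 47 = 1 \cdot 10 \cdot 47 = 10 \cdot 47 = 470$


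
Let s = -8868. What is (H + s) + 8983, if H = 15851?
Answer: 15966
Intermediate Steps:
(H + s) + 8983 = (15851 - 8868) + 8983 = 6983 + 8983 = 15966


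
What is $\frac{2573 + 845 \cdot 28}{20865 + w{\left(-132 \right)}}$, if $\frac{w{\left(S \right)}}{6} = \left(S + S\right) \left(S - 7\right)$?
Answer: $\frac{26233}{241041} \approx 0.10883$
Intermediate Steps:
$w{\left(S \right)} = 12 S \left(-7 + S\right)$ ($w{\left(S \right)} = 6 \left(S + S\right) \left(S - 7\right) = 6 \cdot 2 S \left(-7 + S\right) = 12 S \left(-7 + S\right)$)
$\frac{2573 + 845 \cdot 28}{20865 + w{\left(-132 \right)}} = \frac{2573 + 845 \cdot 28}{20865 + 12 \left(-132\right) \left(-7 - 132\right)} = \frac{2573 + 23660}{20865 + 12 \left(-132\right) \left(-139\right)} = \frac{26233}{20865 + 220176} = \frac{26233}{241041}$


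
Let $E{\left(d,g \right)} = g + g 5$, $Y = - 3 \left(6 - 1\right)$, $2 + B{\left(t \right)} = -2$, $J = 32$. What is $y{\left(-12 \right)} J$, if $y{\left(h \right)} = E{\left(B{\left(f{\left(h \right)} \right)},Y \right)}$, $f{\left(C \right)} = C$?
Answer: $-2880$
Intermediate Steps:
$B{\left(t \right)} = -4$ ($B{\left(t \right)} = -2 - 2 = -4$)
$Y = -15$ ($Y = \left(-3\right) 5 = -15$)
$E{\left(d,g \right)} = 6 g$ ($E{\left(d,g \right)} = g + 5 g = 6 g$)
$y{\left(h \right)} = -90$ ($y{\left(h \right)} = 6 \left(-15\right) = -90$)
$y{\left(-12 \right)} J = \left(-90\right) 32 = -2880$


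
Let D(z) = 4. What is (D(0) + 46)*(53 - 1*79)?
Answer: -1300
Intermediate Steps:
(D(0) + 46)*(53 - 1*79) = (4 + 46)*(53 - 1*79) = 50*(53 - 79) = 50*(-26) = -1300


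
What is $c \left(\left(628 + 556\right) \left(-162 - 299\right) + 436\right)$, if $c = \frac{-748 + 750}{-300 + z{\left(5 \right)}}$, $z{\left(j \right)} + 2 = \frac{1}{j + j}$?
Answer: $\frac{10907760}{3019} \approx 3613.0$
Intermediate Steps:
$z{\left(j \right)} = -2 + \frac{1}{2 j}$ ($z{\left(j \right)} = -2 + \frac{1}{j + j} = -2 + \frac{1}{2 j}$)
$c = - \frac{20}{3019}$ ($c = \frac{-748 + 750}{-300 - \left(2 - \frac{1}{2 \cdot 5}\right)} = \frac{2}{-300 + \left(-2 + \frac{1}{2} \cdot \frac{1}{5}\right)} = \frac{2}{-300 + \left(-2 + \frac{1}{10}\right)} = \frac{2}{-300 - \frac{19}{10}} = \frac{2}{- \frac{3019}{10}} = 2 \left(- \frac{10}{3019}\right) = - \frac{20}{3019} \approx -0.0066247$)
$c \left(\left(628 + 556\right) \left(-162 - 299\right) + 436\right) = - \frac{20 \left(\left(628 + 556\right) \left(-162 - 299\right) + 436\right)}{3019} = - \frac{20 \left(1184 \left(-461\right) + 436\right)}{3019} = - \frac{20 \left(-545824 + 436\right)}{3019} = \left(- \frac{20}{3019}\right) \left(-545388\right) = \frac{10907760}{3019}$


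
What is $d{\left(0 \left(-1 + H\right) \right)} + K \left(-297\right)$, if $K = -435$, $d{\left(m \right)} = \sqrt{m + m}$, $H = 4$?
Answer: $129195$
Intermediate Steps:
$d{\left(m \right)} = \sqrt{2} \sqrt{m}$ ($d{\left(m \right)} = \sqrt{2 m} = \sqrt{2} \sqrt{m}$)
$d{\left(0 \left(-1 + H\right) \right)} + K \left(-297\right) = \sqrt{2} \sqrt{0 \left(-1 + 4\right)} - -129195 = \sqrt{2} \sqrt{0 \cdot 3} + 129195 = \sqrt{2} \sqrt{0} + 129195 = \sqrt{2} \cdot 0 + 129195 = 0 + 129195 = 129195$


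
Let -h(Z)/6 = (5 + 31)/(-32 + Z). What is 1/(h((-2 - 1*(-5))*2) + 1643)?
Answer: 13/21467 ≈ 0.00060558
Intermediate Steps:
h(Z) = -216/(-32 + Z) (h(Z) = -6*(5 + 31)/(-32 + Z) = -216/(-32 + Z))
1/(h((-2 - 1*(-5))*2) + 1643) = 1/(-216/(-32 + (-2 - 1*(-5))*2) + 1643) = 1/(-216/(-32 + (-2 + 5)*2) + 1643) = 1/(-216/(-32 + 3*2) + 1643) = 1/(-216/(-32 + 6) + 1643) = 1/(-216/(-26) + 1643) = 1/(-216*(-1/26) + 1643) = 1/(108/13 + 1643) = 1/(21467/13) = 13/21467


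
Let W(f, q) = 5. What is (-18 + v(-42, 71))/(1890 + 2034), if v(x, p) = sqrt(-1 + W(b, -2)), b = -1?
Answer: -4/981 ≈ -0.0040775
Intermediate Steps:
v(x, p) = 2 (v(x, p) = sqrt(-1 + 5) = sqrt(4) = 2)
(-18 + v(-42, 71))/(1890 + 2034) = (-18 + 2)/(1890 + 2034) = -16/3924 = -16*1/3924 = -4/981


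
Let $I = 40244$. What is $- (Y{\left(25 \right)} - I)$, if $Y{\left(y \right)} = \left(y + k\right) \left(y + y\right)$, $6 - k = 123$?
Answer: $44844$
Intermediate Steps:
$k = -117$ ($k = 6 - 123 = -117$)
$Y{\left(y \right)} = 2 y \left(-117 + y\right)$ ($Y{\left(y \right)} = \left(y - 117\right) \left(y + y\right) = \left(-117 + y\right) 2 y = 2 y \left(-117 + y\right)$)
$- (Y{\left(25 \right)} - I) = - (2 \cdot 25 \left(-117 + 25\right) - 40244) = - (2 \cdot 25 \left(-92\right) - 40244) = - (-4600 - 40244) = \left(-1\right) \left(-44844\right) = 44844$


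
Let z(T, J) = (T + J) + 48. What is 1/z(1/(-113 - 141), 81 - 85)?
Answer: 254/11175 ≈ 0.022729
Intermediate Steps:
z(T, J) = 48 + J + T (z(T, J) = (J + T) + 48 = 48 + J + T)
1/z(1/(-113 - 141), 81 - 85) = 1/(48 + (81 - 85) + 1/(-113 - 141)) = 1/(48 - 4 + 1/(-254)) = 1/(48 - 4 - 1/254) = 1/(11175/254) = 254/11175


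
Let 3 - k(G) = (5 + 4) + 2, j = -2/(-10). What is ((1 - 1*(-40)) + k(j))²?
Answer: 1089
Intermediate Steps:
j = ⅕ (j = -2*(-⅒) = ⅕ ≈ 0.20000)
k(G) = -8 (k(G) = 3 - ((5 + 4) + 2) = 3 - (9 + 2) = 3 - 1*11 = 3 - 11 = -8)
((1 - 1*(-40)) + k(j))² = ((1 - 1*(-40)) - 8)² = ((1 + 40) - 8)² = (41 - 8)² = 33² = 1089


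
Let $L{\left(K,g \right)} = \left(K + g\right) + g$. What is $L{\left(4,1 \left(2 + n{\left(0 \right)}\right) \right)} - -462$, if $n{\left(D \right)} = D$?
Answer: $470$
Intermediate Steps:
$L{\left(K,g \right)} = K + 2 g$
$L{\left(4,1 \left(2 + n{\left(0 \right)}\right) \right)} - -462 = \left(4 + 2 \cdot 1 \left(2 + 0\right)\right) - -462 = \left(4 + 2 \cdot 1 \cdot 2\right) + 462 = \left(4 + 2 \cdot 2\right) + 462 = \left(4 + 4\right) + 462 = 8 + 462 = 470$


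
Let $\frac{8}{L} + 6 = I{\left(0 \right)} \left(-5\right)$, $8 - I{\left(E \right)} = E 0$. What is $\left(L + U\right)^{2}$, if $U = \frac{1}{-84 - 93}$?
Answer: $\frac{534361}{16573041} \approx 0.032243$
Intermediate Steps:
$I{\left(E \right)} = 8$ ($I{\left(E \right)} = 8 - E 0 = 8 - 0 = 8 + 0 = 8$)
$L = - \frac{4}{23}$ ($L = \frac{8}{-6 + 8 \left(-5\right)} = \frac{8}{-6 - 40} = \frac{8}{-46} = 8 \left(- \frac{1}{46}\right) = - \frac{4}{23} \approx -0.17391$)
$U = - \frac{1}{177}$ ($U = \frac{1}{-177} = - \frac{1}{177} \approx -0.0056497$)
$\left(L + U\right)^{2} = \left(- \frac{4}{23} - \frac{1}{177}\right)^{2} = \left(- \frac{731}{4071}\right)^{2} = \frac{534361}{16573041}$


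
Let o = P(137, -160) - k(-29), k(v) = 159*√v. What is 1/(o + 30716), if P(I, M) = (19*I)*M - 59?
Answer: I/(-385823*I + 159*√29) ≈ -2.5918e-6 + 5.752e-9*I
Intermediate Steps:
P(I, M) = -59 + 19*I*M (P(I, M) = 19*I*M - 59 = -59 + 19*I*M)
o = -416539 - 159*I*√29 (o = (-59 + 19*137*(-160)) - 159*√(-29) = (-59 - 416480) - 159*I*√29 = -416539 - 159*I*√29 ≈ -4.1654e+5 - 856.24*I)
1/(o + 30716) = 1/((-416539 - 159*I*√29) + 30716) = 1/(-385823 - 159*I*√29)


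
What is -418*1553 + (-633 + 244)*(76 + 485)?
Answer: -867383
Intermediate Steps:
-418*1553 + (-633 + 244)*(76 + 485) = -649154 - 389*561 = -649154 - 218229 = -867383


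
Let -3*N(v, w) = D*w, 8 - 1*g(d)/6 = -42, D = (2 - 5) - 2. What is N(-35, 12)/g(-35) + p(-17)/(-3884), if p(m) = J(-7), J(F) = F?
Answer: 3989/58260 ≈ 0.068469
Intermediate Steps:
D = -5 (D = -3 - 2 = -5)
p(m) = -7
g(d) = 300 (g(d) = 48 - 6*(-42) = 48 + 252 = 300)
N(v, w) = 5*w/3 (N(v, w) = -(-5)*w/3 = 5*w/3)
N(-35, 12)/g(-35) + p(-17)/(-3884) = ((5/3)*12)/300 - 7/(-3884) = 20*(1/300) - 7*(-1/3884) = 1/15 + 7/3884 = 3989/58260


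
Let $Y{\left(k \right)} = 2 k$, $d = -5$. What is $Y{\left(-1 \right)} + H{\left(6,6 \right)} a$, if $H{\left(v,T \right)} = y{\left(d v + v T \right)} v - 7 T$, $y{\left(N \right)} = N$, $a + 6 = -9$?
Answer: $88$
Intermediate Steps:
$a = -15$ ($a = -6 - 9 = -15$)
$H{\left(v,T \right)} = - 7 T + v \left(- 5 v + T v\right)$ ($H{\left(v,T \right)} = \left(- 5 v + v T\right) v - 7 T = \left(- 5 v + T v\right) v - 7 T = v \left(- 5 v + T v\right) - 7 T = - 7 T + v \left(- 5 v + T v\right)$)
$Y{\left(-1 \right)} + H{\left(6,6 \right)} a = 2 \left(-1\right) + \left(\left(-7\right) 6 + 6^{2} \left(-5 + 6\right)\right) \left(-15\right) = -2 + \left(-42 + 36 \cdot 1\right) \left(-15\right) = -2 + \left(-42 + 36\right) \left(-15\right) = -2 - -90 = -2 + 90 = 88$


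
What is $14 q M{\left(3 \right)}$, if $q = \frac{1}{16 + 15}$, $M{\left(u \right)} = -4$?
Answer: $- \frac{56}{31} \approx -1.8065$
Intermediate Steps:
$q = \frac{1}{31} \approx 0.032258$
$14 q M{\left(3 \right)} = 14 \cdot \frac{1}{31} \left(-4\right) = \frac{14}{31} \left(-4\right) = - \frac{56}{31}$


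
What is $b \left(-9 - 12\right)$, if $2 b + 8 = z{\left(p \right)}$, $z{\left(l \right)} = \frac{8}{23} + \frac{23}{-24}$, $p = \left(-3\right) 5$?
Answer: $\frac{33271}{368} \approx 90.41$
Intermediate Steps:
$p = -15$
$z{\left(l \right)} = - \frac{337}{552}$ ($z{\left(l \right)} = 8 \cdot \frac{1}{23} + 23 \left(- \frac{1}{24}\right) = \frac{8}{23} - \frac{23}{24} = - \frac{337}{552}$)
$b = - \frac{4753}{1104}$ ($b = -4 + \frac{1}{2} \left(- \frac{337}{552}\right) = -4 - \frac{337}{1104} = - \frac{4753}{1104} \approx -4.3053$)
$b \left(-9 - 12\right) = - \frac{4753 \left(-9 - 12\right)}{1104} = \left(- \frac{4753}{1104}\right) \left(-21\right) = \frac{33271}{368}$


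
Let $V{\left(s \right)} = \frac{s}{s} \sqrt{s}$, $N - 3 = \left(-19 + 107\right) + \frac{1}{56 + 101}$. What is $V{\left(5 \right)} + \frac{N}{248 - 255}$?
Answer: $- \frac{14288}{1099} + \sqrt{5} \approx -10.765$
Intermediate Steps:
$N = \frac{14288}{157}$ ($N = 3 + \left(\left(-19 + 107\right) + \frac{1}{56 + 101}\right) = 3 + \left(88 + \frac{1}{157}\right) = 3 + \frac{13817}{157} = \frac{14288}{157} \approx 91.006$)
$V{\left(s \right)} = \sqrt{s}$ ($V{\left(s \right)} = 1 \sqrt{s} = \sqrt{s}$)
$V{\left(5 \right)} + \frac{N}{248 - 255} = \sqrt{5} + \frac{1}{248 - 255} \cdot \frac{14288}{157} = \sqrt{5} + \frac{1}{-7} \cdot \frac{14288}{157} = \sqrt{5} - \frac{14288}{1099} = - \frac{14288}{1099} + \sqrt{5}$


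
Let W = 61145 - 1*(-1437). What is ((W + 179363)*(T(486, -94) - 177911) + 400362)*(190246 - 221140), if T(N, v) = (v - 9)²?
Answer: 1250511329773032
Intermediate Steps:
T(N, v) = (-9 + v)²
W = 62582 (W = 61145 + 1437 = 62582)
((W + 179363)*(T(486, -94) - 177911) + 400362)*(190246 - 221140) = ((62582 + 179363)*((-9 - 94)² - 177911) + 400362)*(190246 - 221140) = (241945*((-103)² - 177911) + 400362)*(-30894) = (241945*(10609 - 177911) + 400362)*(-30894) = (241945*(-167302) + 400362)*(-30894) = (-40477882390 + 400362)*(-30894) = -40477482028*(-30894) = 1250511329773032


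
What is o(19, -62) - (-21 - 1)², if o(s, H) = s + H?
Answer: -527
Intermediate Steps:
o(s, H) = H + s
o(19, -62) - (-21 - 1)² = (-62 + 19) - (-21 - 1)² = -43 - 1*(-22)² = -43 - 1*484 = -43 - 484 = -527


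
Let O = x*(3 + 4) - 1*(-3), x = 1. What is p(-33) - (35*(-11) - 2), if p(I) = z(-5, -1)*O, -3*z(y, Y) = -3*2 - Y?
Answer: 1211/3 ≈ 403.67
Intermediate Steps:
O = 10 (O = 1*(3 + 4) - 1*(-3) = 1*7 + 3 = 7 + 3 = 10)
z(y, Y) = 2 + Y/3 (z(y, Y) = -(-3*2 - Y)/3 = -(-6 - Y)/3 = 2 + Y/3)
p(I) = 50/3 (p(I) = (2 + (⅓)*(-1))*10 = (2 - ⅓)*10 = (5/3)*10 = 50/3)
p(-33) - (35*(-11) - 2) = 50/3 - (35*(-11) - 2) = 50/3 - (-385 - 2) = 50/3 - 1*(-387) = 50/3 + 387 = 1211/3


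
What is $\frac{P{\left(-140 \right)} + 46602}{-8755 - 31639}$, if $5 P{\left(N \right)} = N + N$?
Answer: $- \frac{23273}{20197} \approx -1.1523$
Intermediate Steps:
$P{\left(N \right)} = \frac{2 N}{5}$ ($P{\left(N \right)} = \frac{N + N}{5} = \frac{2 N}{5}$)
$\frac{P{\left(-140 \right)} + 46602}{-8755 - 31639} = \frac{\frac{2}{5} \left(-140\right) + 46602}{-8755 - 31639} = \frac{-56 + 46602}{-40394} = 46546 \left(- \frac{1}{40394}\right) = - \frac{23273}{20197}$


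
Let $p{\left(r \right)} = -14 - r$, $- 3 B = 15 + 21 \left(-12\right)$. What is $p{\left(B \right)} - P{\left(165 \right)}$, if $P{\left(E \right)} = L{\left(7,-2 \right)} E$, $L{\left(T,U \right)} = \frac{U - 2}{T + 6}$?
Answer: $- \frac{549}{13} \approx -42.231$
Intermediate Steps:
$L{\left(T,U \right)} = \frac{-2 + U}{6 + T}$
$B = 79$ ($B = - \frac{15 + 21 \left(-12\right)}{3} = - \frac{15 - 252}{3} = \left(- \frac{1}{3}\right) \left(-237\right) = 79$)
$P{\left(E \right)} = - \frac{4 E}{13}$ ($P{\left(E \right)} = \frac{-2 - 2}{6 + 7} E = \frac{1}{13} \left(-4\right) E = - \frac{4 E}{13}$)
$p{\left(B \right)} - P{\left(165 \right)} = \left(-14 - 79\right) - \left(- \frac{4}{13}\right) 165 = \left(-14 - 79\right) - - \frac{660}{13} = -93 + \frac{660}{13} = - \frac{549}{13}$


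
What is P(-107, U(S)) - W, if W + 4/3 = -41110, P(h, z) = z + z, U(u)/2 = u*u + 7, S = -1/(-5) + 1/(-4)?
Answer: 12341803/300 ≈ 41139.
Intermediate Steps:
S = -1/20 (S = -1*(-1/5) + 1*(-1/4) = 1/5 - 1/4 = -1/20 ≈ -0.050000)
U(u) = 14 + 2*u**2 (U(u) = 2*(u*u + 7) = 2*(u**2 + 7) = 2*(7 + u**2) = 14 + 2*u**2)
P(h, z) = 2*z
W = -123334/3 (W = -4/3 - 41110 = -123334/3 ≈ -41111.)
P(-107, U(S)) - W = 2*(14 + 2*(-1/20)**2) - 1*(-123334/3) = 2*(14 + 2*(1/400)) + 123334/3 = 2*(14 + 1/200) + 123334/3 = 2*(2801/200) + 123334/3 = 2801/100 + 123334/3 = 12341803/300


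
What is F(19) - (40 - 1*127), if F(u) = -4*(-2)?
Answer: 95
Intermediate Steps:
F(u) = 8
F(19) - (40 - 1*127) = 8 - (40 - 1*127) = 8 - (40 - 127) = 8 - 1*(-87) = 8 + 87 = 95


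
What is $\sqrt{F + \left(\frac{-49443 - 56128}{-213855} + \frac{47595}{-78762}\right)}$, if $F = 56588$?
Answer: $\frac{\sqrt{1783829225423265701212230}}{5614549170} \approx 237.88$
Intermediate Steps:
$\sqrt{F + \left(\frac{-49443 - 56128}{-213855} + \frac{47595}{-78762}\right)} = \sqrt{56588 + \left(\frac{-49443 - 56128}{-213855} + \frac{47595}{-78762}\right)} = \sqrt{56588 + \left(\left(-105571\right) \left(- \frac{1}{213855}\right) + 47595 \left(- \frac{1}{78762}\right)\right)} = \sqrt{56588 + \left(\frac{105571}{213855} - \frac{15865}{26254}\right)} = \sqrt{56588 - \frac{621148541}{5614549170}} = \sqrt{\frac{317715487283419}{5614549170}} = \frac{\sqrt{1783829225423265701212230}}{5614549170}$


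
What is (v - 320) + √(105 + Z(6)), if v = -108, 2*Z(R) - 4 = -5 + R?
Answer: -428 + √430/2 ≈ -417.63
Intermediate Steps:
Z(R) = -½ + R/2 (Z(R) = 2 + (-5 + R)/2 = 2 + (-5/2 + R/2) = -½ + R/2)
(v - 320) + √(105 + Z(6)) = (-108 - 320) + √(105 + (-½ + (½)*6)) = -428 + √(105 + (-½ + 3)) = -428 + √(105 + 5/2) = -428 + √(215/2) = -428 + √430/2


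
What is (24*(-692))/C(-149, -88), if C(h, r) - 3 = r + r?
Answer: 96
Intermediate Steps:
C(h, r) = 3 + 2*r (C(h, r) = 3 + (r + r) = 3 + 2*r)
(24*(-692))/C(-149, -88) = (24*(-692))/(3 + 2*(-88)) = -16608/(3 - 176) = -16608/(-173) = -16608*(-1/173) = 96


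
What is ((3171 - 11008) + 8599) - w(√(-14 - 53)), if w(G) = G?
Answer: 762 - I*√67 ≈ 762.0 - 8.1853*I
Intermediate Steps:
((3171 - 11008) + 8599) - w(√(-14 - 53)) = ((3171 - 11008) + 8599) - √(-14 - 53) = (-7837 + 8599) - √(-67) = 762 - I*√67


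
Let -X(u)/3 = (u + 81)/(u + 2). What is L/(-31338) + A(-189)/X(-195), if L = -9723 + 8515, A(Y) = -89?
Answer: 29928109/595422 ≈ 50.264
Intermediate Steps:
X(u) = -3*(81 + u)/(2 + u) (X(u) = -3*(u + 81)/(u + 2) = -3*(81 + u)/(2 + u))
L = -1208
L/(-31338) + A(-189)/X(-195) = -1208/(-31338) - 89*(2 - 195)/(3*(-81 - 1*(-195))) = -1208*(-1/31338) - 89*(-193/(3*(-81 + 195))) = 604/15669 - 89/(3*(-1/193)*114) = 604/15669 - 89/(-342/193) = 604/15669 - 89*(-193/342) = 604/15669 + 17177/342 = 29928109/595422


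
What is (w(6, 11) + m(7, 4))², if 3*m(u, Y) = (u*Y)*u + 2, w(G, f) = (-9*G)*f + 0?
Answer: 278784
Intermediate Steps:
w(G, f) = -9*G*f (w(G, f) = -9*G*f + 0 = -9*G*f)
m(u, Y) = ⅔ + Y*u²/3 (m(u, Y) = ((u*Y)*u + 2)/3 = ((Y*u)*u + 2)/3 = (Y*u² + 2)/3 = (2 + Y*u²)/3 = ⅔ + Y*u²/3)
(w(6, 11) + m(7, 4))² = (-9*6*11 + (⅔ + (⅓)*4*7²))² = (-594 + (⅔ + (⅓)*4*49))² = (-594 + (⅔ + 196/3))² = (-594 + 66)² = (-528)² = 278784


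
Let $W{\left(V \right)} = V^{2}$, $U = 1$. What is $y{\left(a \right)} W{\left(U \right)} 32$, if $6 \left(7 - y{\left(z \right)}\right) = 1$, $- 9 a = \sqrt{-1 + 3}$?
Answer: $\frac{656}{3} \approx 218.67$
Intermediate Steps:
$a = - \frac{\sqrt{2}}{9}$ ($a = - \frac{\sqrt{-1 + 3}}{9} = - \frac{\sqrt{2}}{9} \approx -0.15713$)
$y{\left(z \right)} = \frac{41}{6}$ ($y{\left(z \right)} = 7 - \frac{1}{6} = \frac{41}{6}$)
$y{\left(a \right)} W{\left(U \right)} 32 = \frac{41 \cdot 1^{2}}{6} \cdot 32 = \frac{41}{6} \cdot 1 \cdot 32 = \frac{41}{6} \cdot 32 = \frac{656}{3}$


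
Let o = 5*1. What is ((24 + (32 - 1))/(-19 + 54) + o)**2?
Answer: 2116/49 ≈ 43.184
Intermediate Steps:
o = 5
((24 + (32 - 1))/(-19 + 54) + o)**2 = ((24 + (32 - 1))/(-19 + 54) + 5)**2 = ((24 + 31)/35 + 5)**2 = (55*(1/35) + 5)**2 = (11/7 + 5)**2 = (46/7)**2 = 2116/49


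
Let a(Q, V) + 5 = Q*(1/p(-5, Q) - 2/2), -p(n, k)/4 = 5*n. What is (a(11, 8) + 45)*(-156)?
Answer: -113529/25 ≈ -4541.2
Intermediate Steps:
p(n, k) = -20*n
a(Q, V) = -5 - 99*Q/100 (a(Q, V) = -5 + Q*(1/(-20*(-5)) - 2/2) = -5 + Q*(1/100 - 2*½) = -5 + Q*(1*(1/100) - 1) = -5 + Q*(1/100 - 1) = -5 + Q*(-99/100) = -5 - 99*Q/100)
(a(11, 8) + 45)*(-156) = ((-5 - 99/100*11) + 45)*(-156) = ((-5 - 1089/100) + 45)*(-156) = (-1589/100 + 45)*(-156) = (2911/100)*(-156) = -113529/25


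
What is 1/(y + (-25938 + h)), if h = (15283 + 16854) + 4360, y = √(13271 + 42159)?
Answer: 10559/111437051 - √55430/111437051 ≈ 9.2640e-5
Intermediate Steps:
y = √55430 ≈ 235.44
h = 36497 (h = 32137 + 4360 = 36497)
1/(y + (-25938 + h)) = 1/(√55430 + (-25938 + 36497)) = 1/(√55430 + 10559) = 1/(10559 + √55430)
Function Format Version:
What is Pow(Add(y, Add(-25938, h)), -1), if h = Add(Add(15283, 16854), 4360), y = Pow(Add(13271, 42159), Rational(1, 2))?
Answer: Add(Rational(10559, 111437051), Mul(Rational(-1, 111437051), Pow(55430, Rational(1, 2)))) ≈ 9.2640e-5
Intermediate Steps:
y = Pow(55430, Rational(1, 2)) ≈ 235.44
h = 36497 (h = Add(32137, 4360) = 36497)
Pow(Add(y, Add(-25938, h)), -1) = Pow(Add(Pow(55430, Rational(1, 2)), Add(-25938, 36497)), -1) = Pow(Add(Pow(55430, Rational(1, 2)), 10559), -1) = Pow(Add(10559, Pow(55430, Rational(1, 2))), -1)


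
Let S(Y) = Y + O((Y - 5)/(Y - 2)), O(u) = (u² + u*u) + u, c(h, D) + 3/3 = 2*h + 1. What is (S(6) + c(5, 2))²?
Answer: 17161/64 ≈ 268.14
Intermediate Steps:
c(h, D) = 2*h (c(h, D) = -1 + (2*h + 1) = -1 + (1 + 2*h) = 2*h)
O(u) = u + 2*u² (O(u) = (u² + u²) + u = 2*u² + u = u + 2*u²)
S(Y) = Y + (1 + 2*(-5 + Y)/(-2 + Y))*(-5 + Y)/(-2 + Y) (S(Y) = Y + ((Y - 5)/(Y - 2))*(1 + 2*((Y - 5)/(Y - 2))) = Y + ((-5 + Y)/(-2 + Y))*(1 + 2*((-5 + Y)/(-2 + Y))) = Y + ((-5 + Y)/(-2 + Y))*(1 + 2*(-5 + Y)/(-2 + Y)) = Y + (1 + 2*(-5 + Y)/(-2 + Y))*(-5 + Y)/(-2 + Y))
(S(6) + c(5, 2))² = ((6*(-2 + 6)² + 3*(-5 + 6)*(-4 + 6))/(-2 + 6)² + 2*5)² = ((6*4² + 3*1*2)/4² + 10)² = ((6*16 + 6)/16 + 10)² = ((96 + 6)/16 + 10)² = ((1/16)*102 + 10)² = (51/8 + 10)² = (131/8)² = 17161/64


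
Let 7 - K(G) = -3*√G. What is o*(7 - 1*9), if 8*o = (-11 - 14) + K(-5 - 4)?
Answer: 9/2 - 9*I/4 ≈ 4.5 - 2.25*I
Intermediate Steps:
K(G) = 7 + 3*√G (K(G) = 7 - (-3)*√G = 7 + 3*√G)
o = -9/4 + 9*I/8 (o = ((-11 - 14) + (7 + 3*√(-5 - 4)))/8 = (-25 + (7 + 3*√(-9)))/8 = (-25 + (7 + 3*(3*I)))/8 = (-25 + (7 + 9*I))/8 = (-18 + 9*I)/8 = -9/4 + 9*I/8 ≈ -2.25 + 1.125*I)
o*(7 - 1*9) = (-9/4 + 9*I/8)*(7 - 1*9) = (-9/4 + 9*I/8)*(7 - 9) = (-9/4 + 9*I/8)*(-2) = 9/2 - 9*I/4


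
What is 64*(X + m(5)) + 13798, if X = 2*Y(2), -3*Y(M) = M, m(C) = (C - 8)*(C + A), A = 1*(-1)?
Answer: 38834/3 ≈ 12945.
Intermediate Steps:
A = -1
m(C) = (-1 + C)*(-8 + C) (m(C) = (C - 8)*(C - 1) = (-8 + C)*(-1 + C) = (-1 + C)*(-8 + C))
Y(M) = -M/3
X = -4/3 (X = 2*(-⅓*2) = 2*(-⅔) = -4/3 ≈ -1.3333)
64*(X + m(5)) + 13798 = 64*(-4/3 + (8 + 5² - 9*5)) + 13798 = 64*(-4/3 + (8 + 25 - 45)) + 13798 = 64*(-4/3 - 12) + 13798 = 64*(-40/3) + 13798 = -2560/3 + 13798 = 38834/3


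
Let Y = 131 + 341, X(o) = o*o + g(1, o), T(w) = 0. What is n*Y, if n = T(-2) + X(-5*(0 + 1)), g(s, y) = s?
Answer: 12272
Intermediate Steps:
X(o) = 1 + o² (X(o) = o*o + 1 = o² + 1 = 1 + o²)
Y = 472
n = 26 (n = 0 + (1 + (-5*(0 + 1))²) = 0 + (1 + (-5*1)²) = 0 + (1 + (-5)²) = 0 + (1 + 25) = 0 + 26 = 26)
n*Y = 26*472 = 12272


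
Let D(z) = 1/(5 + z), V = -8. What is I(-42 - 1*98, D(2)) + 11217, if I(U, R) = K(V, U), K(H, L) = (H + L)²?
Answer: 33121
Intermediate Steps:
I(U, R) = (-8 + U)²
I(-42 - 1*98, D(2)) + 11217 = (-8 + (-42 - 1*98))² + 11217 = (-8 + (-42 - 98))² + 11217 = (-8 - 140)² + 11217 = (-148)² + 11217 = 21904 + 11217 = 33121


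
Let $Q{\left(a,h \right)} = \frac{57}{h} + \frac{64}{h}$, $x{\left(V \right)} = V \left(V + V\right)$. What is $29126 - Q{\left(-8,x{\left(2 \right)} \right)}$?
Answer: $\frac{232887}{8} \approx 29111.0$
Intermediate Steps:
$x{\left(V \right)} = 2 V^{2}$ ($x{\left(V \right)} = V 2 V = 2 V^{2}$)
$Q{\left(a,h \right)} = \frac{121}{h}$
$29126 - Q{\left(-8,x{\left(2 \right)} \right)} = 29126 - \frac{121}{2 \cdot 2^{2}} = 29126 - \frac{121}{2 \cdot 4} = 29126 - \frac{121}{8} = \frac{232887}{8}$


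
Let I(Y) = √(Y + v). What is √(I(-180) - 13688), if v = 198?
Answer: √(-13688 + 3*√2) ≈ 116.98*I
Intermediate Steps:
I(Y) = √(198 + Y) (I(Y) = √(Y + 198) = √(198 + Y))
√(I(-180) - 13688) = √(√(198 - 180) - 13688) = √(√18 - 13688) = √(3*√2 - 13688) = √(-13688 + 3*√2)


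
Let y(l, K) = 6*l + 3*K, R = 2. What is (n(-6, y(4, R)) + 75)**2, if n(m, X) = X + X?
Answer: 18225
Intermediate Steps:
y(l, K) = 3*K + 6*l
n(m, X) = 2*X
(n(-6, y(4, R)) + 75)**2 = (2*(3*2 + 6*4) + 75)**2 = (2*(6 + 24) + 75)**2 = (2*30 + 75)**2 = (60 + 75)**2 = 135**2 = 18225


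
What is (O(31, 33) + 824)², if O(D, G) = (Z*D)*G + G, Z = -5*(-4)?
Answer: 454414489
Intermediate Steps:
Z = 20
O(D, G) = G + 20*D*G (O(D, G) = (20*D)*G + G = 20*D*G + G = G + 20*D*G)
(O(31, 33) + 824)² = (33*(1 + 20*31) + 824)² = (33*(1 + 620) + 824)² = (33*621 + 824)² = (20493 + 824)² = 21317² = 454414489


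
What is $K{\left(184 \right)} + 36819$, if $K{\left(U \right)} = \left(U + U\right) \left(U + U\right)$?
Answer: $172243$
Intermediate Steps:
$K{\left(U \right)} = 4 U^{2}$ ($K{\left(U \right)} = 2 U 2 U = 4 U^{2}$)
$K{\left(184 \right)} + 36819 = 4 \cdot 184^{2} + 36819 = 4 \cdot 33856 + 36819 = 135424 + 36819 = 172243$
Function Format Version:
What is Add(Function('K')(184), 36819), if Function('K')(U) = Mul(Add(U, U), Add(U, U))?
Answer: 172243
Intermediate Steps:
Function('K')(U) = Mul(4, Pow(U, 2)) (Function('K')(U) = Mul(Mul(2, U), Mul(2, U)) = Mul(4, Pow(U, 2)))
Add(Function('K')(184), 36819) = Add(Mul(4, Pow(184, 2)), 36819) = Add(Mul(4, 33856), 36819) = Add(135424, 36819) = 172243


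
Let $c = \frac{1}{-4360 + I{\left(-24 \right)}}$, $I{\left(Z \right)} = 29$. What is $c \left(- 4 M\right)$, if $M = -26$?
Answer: $- \frac{104}{4331} \approx -0.024013$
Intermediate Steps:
$c = - \frac{1}{4331}$ ($c = \frac{1}{-4360 + 29} = \frac{1}{-4331} = - \frac{1}{4331} \approx -0.00023089$)
$c \left(- 4 M\right) = - \frac{\left(-4\right) \left(-26\right)}{4331} = \left(- \frac{1}{4331}\right) 104 = - \frac{104}{4331}$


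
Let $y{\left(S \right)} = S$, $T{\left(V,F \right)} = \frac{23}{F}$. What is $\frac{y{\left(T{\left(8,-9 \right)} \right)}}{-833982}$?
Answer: $\frac{23}{7505838} \approx 3.0643 \cdot 10^{-6}$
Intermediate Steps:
$\frac{y{\left(T{\left(8,-9 \right)} \right)}}{-833982} = \frac{23 \frac{1}{-9}}{-833982} = 23 \left(- \frac{1}{9}\right) \left(- \frac{1}{833982}\right) = \left(- \frac{23}{9}\right) \left(- \frac{1}{833982}\right) = \frac{23}{7505838}$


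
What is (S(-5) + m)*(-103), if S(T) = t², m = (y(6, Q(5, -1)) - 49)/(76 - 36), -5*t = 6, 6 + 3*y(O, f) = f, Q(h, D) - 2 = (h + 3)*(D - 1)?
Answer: -2987/600 ≈ -4.9783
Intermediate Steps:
Q(h, D) = 2 + (-1 + D)*(3 + h) (Q(h, D) = 2 + (h + 3)*(D - 1) = 2 + (3 + h)*(-1 + D) = 2 + (-1 + D)*(3 + h))
y(O, f) = -2 + f/3
t = -6/5 (t = -⅕*6 = -6/5 ≈ -1.2000)
m = -167/120 (m = ((-2 + (-1 - 1*5 + 3*(-1) - 1*5)/3) - 49)/(76 - 36) = ((-2 + (-1 - 5 - 3 - 5)/3) - 49)/40 = ((-2 + (⅓)*(-14)) - 49)*(1/40) = ((-2 - 14/3) - 49)*(1/40) = (-20/3 - 49)*(1/40) = -167/3*1/40 = -167/120 ≈ -1.3917)
S(T) = 36/25 (S(T) = (-6/5)² = 36/25)
(S(-5) + m)*(-103) = (36/25 - 167/120)*(-103) = (29/600)*(-103) = -2987/600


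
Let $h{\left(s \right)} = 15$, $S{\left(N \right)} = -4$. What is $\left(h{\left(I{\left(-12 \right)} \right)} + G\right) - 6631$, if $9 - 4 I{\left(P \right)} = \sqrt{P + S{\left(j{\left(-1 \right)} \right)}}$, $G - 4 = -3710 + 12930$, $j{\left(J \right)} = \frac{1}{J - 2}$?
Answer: $2608$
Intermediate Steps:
$j{\left(J \right)} = \frac{1}{-2 + J}$
$G = 9224$ ($G = 4 + \left(-3710 + 12930\right) = 4 + 9220 = 9224$)
$I{\left(P \right)} = \frac{9}{4} - \frac{\sqrt{-4 + P}}{4}$ ($I{\left(P \right)} = \frac{9}{4} - \frac{\sqrt{P - 4}}{4} = \frac{9}{4} - \frac{\sqrt{-4 + P}}{4}$)
$\left(h{\left(I{\left(-12 \right)} \right)} + G\right) - 6631 = \left(15 + 9224\right) - 6631 = 9239 - 6631 = 2608$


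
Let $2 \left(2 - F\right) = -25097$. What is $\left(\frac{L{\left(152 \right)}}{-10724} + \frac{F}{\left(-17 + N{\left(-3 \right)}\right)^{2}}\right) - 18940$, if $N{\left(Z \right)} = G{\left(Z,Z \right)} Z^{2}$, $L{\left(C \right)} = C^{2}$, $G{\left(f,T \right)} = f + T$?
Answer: $- \frac{511936145331}{27029842} \approx -18940.0$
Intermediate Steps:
$G{\left(f,T \right)} = T + f$
$F = \frac{25101}{2}$ ($F = 2 - - \frac{25097}{2} = 2 + \frac{25097}{2} = \frac{25101}{2} \approx 12551.0$)
$N{\left(Z \right)} = 2 Z^{3}$ ($N{\left(Z \right)} = \left(Z + Z\right) Z^{2} = 2 Z Z^{2} = 2 Z^{3}$)
$\left(\frac{L{\left(152 \right)}}{-10724} + \frac{F}{\left(-17 + N{\left(-3 \right)}\right)^{2}}\right) - 18940 = \left(\frac{152^{2}}{-10724} + \frac{25101}{2 \left(-17 + 2 \left(-3\right)^{3}\right)^{2}}\right) - 18940 = \left(23104 \left(- \frac{1}{10724}\right) + \frac{25101}{2 \left(-17 + 2 \left(-27\right)\right)^{2}}\right) - 18940 = \left(- \frac{5776}{2681} + \frac{25101}{2 \left(-17 - 54\right)^{2}}\right) - 18940 = \left(- \frac{5776}{2681} + \frac{25101}{2 \left(-71\right)^{2}}\right) - 18940 = \left(- \frac{5776}{2681} + \frac{25101}{2 \cdot 5041}\right) - 18940 = \left(- \frac{5776}{2681} + \frac{25101}{2} \cdot \frac{1}{5041}\right) - 18940 = \left(- \frac{5776}{2681} + \frac{25101}{10082}\right) - 18940 = \frac{9062149}{27029842} - 18940 = - \frac{511936145331}{27029842}$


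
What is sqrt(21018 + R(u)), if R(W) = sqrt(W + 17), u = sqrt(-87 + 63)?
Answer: sqrt(21018 + sqrt(17 + 2*I*sqrt(6))) ≈ 144.99 + 0.002*I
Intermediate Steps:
u = 2*I*sqrt(6) (u = sqrt(-24) = 2*I*sqrt(6) ≈ 4.899*I)
R(W) = sqrt(17 + W)
sqrt(21018 + R(u)) = sqrt(21018 + sqrt(17 + 2*I*sqrt(6)))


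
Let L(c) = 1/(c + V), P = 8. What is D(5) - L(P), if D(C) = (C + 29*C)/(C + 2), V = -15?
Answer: 151/7 ≈ 21.571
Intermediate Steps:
L(c) = 1/(-15 + c) (L(c) = 1/(c - 15) = 1/(-15 + c))
D(C) = 30*C/(2 + C) (D(C) = (30*C)/(2 + C) = 30*C/(2 + C))
D(5) - L(P) = 30*5/(2 + 5) - 1/(-15 + 8) = 30*5/7 - 1/(-7) = 30*5*(⅐) - 1*(-⅐) = 150/7 + ⅐ = 151/7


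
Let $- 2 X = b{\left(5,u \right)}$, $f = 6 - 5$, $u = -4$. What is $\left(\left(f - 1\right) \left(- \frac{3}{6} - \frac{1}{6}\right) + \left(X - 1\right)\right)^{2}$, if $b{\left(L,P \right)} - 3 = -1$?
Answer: $4$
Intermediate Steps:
$b{\left(L,P \right)} = 2$ ($b{\left(L,P \right)} = 3 - 1 = 2$)
$f = 1$ ($f = 6 - 5 = 1$)
$X = -1$ ($X = \left(- \frac{1}{2}\right) 2 = -1$)
$\left(\left(f - 1\right) \left(- \frac{3}{6} - \frac{1}{6}\right) + \left(X - 1\right)\right)^{2} = \left(\left(1 - 1\right) \left(- \frac{3}{6} - \frac{1}{6}\right) - 2\right)^{2} = \left(0 \left(\left(-3\right) \frac{1}{6} - \frac{1}{6}\right) - 2\right)^{2} = \left(0 \left(- \frac{1}{2} - \frac{1}{6}\right) - 2\right)^{2} = \left(0 \left(- \frac{2}{3}\right) - 2\right)^{2} = \left(0 - 2\right)^{2} = \left(-2\right)^{2} = 4$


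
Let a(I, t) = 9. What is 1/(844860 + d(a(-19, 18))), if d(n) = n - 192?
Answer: 1/844677 ≈ 1.1839e-6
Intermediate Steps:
d(n) = -192 + n
1/(844860 + d(a(-19, 18))) = 1/(844860 + (-192 + 9)) = 1/(844860 - 183) = 1/844677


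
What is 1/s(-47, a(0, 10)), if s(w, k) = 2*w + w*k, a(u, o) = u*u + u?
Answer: -1/94 ≈ -0.010638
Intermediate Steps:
a(u, o) = u + u² (a(u, o) = u² + u = u + u²)
s(w, k) = 2*w + k*w
1/s(-47, a(0, 10)) = 1/(-47*(2 + 0*(1 + 0))) = 1/(-47*(2 + 0*1)) = 1/(-47*(2 + 0)) = 1/(-47*2) = 1/(-94) = -1/94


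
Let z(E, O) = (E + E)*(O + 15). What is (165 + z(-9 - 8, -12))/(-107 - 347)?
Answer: -63/454 ≈ -0.13877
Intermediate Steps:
z(E, O) = 2*E*(15 + O) (z(E, O) = (2*E)*(15 + O) = 2*E*(15 + O))
(165 + z(-9 - 8, -12))/(-107 - 347) = (165 + 2*(-9 - 8)*(15 - 12))/(-107 - 347) = (165 + 2*(-17)*3)/(-454) = (165 - 102)*(-1/454) = 63*(-1/454) = -63/454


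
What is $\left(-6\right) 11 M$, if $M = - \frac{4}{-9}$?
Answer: $- \frac{88}{3} \approx -29.333$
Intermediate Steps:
$M = \frac{4}{9}$ ($M = \left(-4\right) \left(- \frac{1}{9}\right) = \frac{4}{9} \approx 0.44444$)
$\left(-6\right) 11 M = \left(-6\right) 11 \cdot \frac{4}{9} = \left(-66\right) \frac{4}{9} = - \frac{88}{3}$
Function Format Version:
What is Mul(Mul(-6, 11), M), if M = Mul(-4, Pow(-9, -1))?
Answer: Rational(-88, 3) ≈ -29.333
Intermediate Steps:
M = Rational(4, 9) (M = Mul(-4, Rational(-1, 9)) = Rational(4, 9) ≈ 0.44444)
Mul(Mul(-6, 11), M) = Mul(Mul(-6, 11), Rational(4, 9)) = Mul(-66, Rational(4, 9)) = Rational(-88, 3)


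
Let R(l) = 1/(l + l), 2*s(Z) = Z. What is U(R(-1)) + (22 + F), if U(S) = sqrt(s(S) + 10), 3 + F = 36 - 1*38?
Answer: 17 + sqrt(39)/2 ≈ 20.122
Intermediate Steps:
F = -5 (F = -3 + (36 - 1*38) = -3 + (36 - 38) = -3 - 2 = -5)
s(Z) = Z/2
R(l) = 1/(2*l)
U(S) = sqrt(10 + S/2) (U(S) = sqrt(S/2 + 10) = sqrt(10 + S/2))
U(R(-1)) + (22 + F) = sqrt(40 + 2*((1/2)/(-1)))/2 + (22 - 5) = sqrt(40 + 2*((1/2)*(-1)))/2 + 17 = sqrt(40 + 2*(-1/2))/2 + 17 = sqrt(40 - 1)/2 + 17 = sqrt(39)/2 + 17 = 17 + sqrt(39)/2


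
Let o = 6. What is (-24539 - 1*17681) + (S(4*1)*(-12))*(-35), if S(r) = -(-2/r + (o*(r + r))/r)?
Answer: -47050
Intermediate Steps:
S(r) = -12 + 2/r (S(r) = -(-2/r + (6*(r + r))/r) = -(-2/r + (6*(2*r))/r) = -(-2/r + (12*r)/r) = -(-2/r + 12) = -(12 - 2/r) = -12 + 2/r)
(-24539 - 1*17681) + (S(4*1)*(-12))*(-35) = (-24539 - 1*17681) + ((-12 + 2/((4*1)))*(-12))*(-35) = (-24539 - 17681) + ((-12 + 2/4)*(-12))*(-35) = -42220 + ((-12 + 2*(¼))*(-12))*(-35) = -42220 + ((-12 + ½)*(-12))*(-35) = -42220 - 23/2*(-12)*(-35) = -42220 + 138*(-35) = -42220 - 4830 = -47050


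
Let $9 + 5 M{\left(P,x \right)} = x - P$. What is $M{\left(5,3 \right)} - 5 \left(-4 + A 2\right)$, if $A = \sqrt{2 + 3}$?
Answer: $\frac{89}{5} - 10 \sqrt{5} \approx -4.5607$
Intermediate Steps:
$A = \sqrt{5} \approx 2.2361$
$M{\left(P,x \right)} = - \frac{9}{5} - \frac{P}{5} + \frac{x}{5}$ ($M{\left(P,x \right)} = - \frac{9}{5} + \frac{x - P}{5} = - \frac{9}{5} - \left(- \frac{x}{5} + \frac{P}{5}\right) = - \frac{9}{5} - \frac{P}{5} + \frac{x}{5}$)
$M{\left(5,3 \right)} - 5 \left(-4 + A 2\right) = \left(- \frac{9}{5} - 1 + \frac{1}{5} \cdot 3\right) - 5 \left(-4 + \sqrt{5} \cdot 2\right) = \left(- \frac{9}{5} - 1 + \frac{3}{5}\right) - 5 \left(-4 + 2 \sqrt{5}\right) = - \frac{11}{5} + \left(20 - 10 \sqrt{5}\right) = \frac{89}{5} - 10 \sqrt{5}$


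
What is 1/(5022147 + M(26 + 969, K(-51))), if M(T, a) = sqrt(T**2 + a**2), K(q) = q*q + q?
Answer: 5022147/25221952997084 - 5*sqrt(299701)/25221952997084 ≈ 1.9901e-7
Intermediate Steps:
K(q) = q + q**2 (K(q) = q**2 + q = q + q**2)
1/(5022147 + M(26 + 969, K(-51))) = 1/(5022147 + sqrt((26 + 969)**2 + (-51*(1 - 51))**2)) = 1/(5022147 + sqrt(995**2 + (-51*(-50))**2)) = 1/(5022147 + sqrt(990025 + 2550**2)) = 1/(5022147 + sqrt(990025 + 6502500)) = 1/(5022147 + sqrt(7492525)) = 1/(5022147 + 5*sqrt(299701))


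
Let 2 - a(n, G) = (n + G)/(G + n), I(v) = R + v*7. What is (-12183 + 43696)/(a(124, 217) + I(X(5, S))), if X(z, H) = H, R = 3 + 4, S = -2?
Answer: -31513/6 ≈ -5252.2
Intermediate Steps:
R = 7
I(v) = 7 + 7*v (I(v) = 7 + v*7 = 7 + 7*v)
a(n, G) = 1 (a(n, G) = 2 - (n + G)/(G + n) = 2 - (G + n)/(G + n) = 2 - 1*1 = 2 - 1 = 1)
(-12183 + 43696)/(a(124, 217) + I(X(5, S))) = (-12183 + 43696)/(1 + (7 + 7*(-2))) = 31513/(1 + (7 - 14)) = 31513/(1 - 7) = 31513/(-6) = 31513*(-1/6) = -31513/6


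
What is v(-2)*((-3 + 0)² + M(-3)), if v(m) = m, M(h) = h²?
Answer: -36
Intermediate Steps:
v(-2)*((-3 + 0)² + M(-3)) = -2*((-3 + 0)² + (-3)²) = -2*((-3)² + 9) = -2*(9 + 9) = -2*18 = -36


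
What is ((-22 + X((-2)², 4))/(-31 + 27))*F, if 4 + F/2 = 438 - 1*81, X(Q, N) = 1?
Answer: 7413/2 ≈ 3706.5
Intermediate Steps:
F = 706 (F = -8 + 2*(438 - 1*81) = -8 + 2*(438 - 81) = -8 + 2*357 = -8 + 714 = 706)
((-22 + X((-2)², 4))/(-31 + 27))*F = ((-22 + 1)/(-31 + 27))*706 = -21/(-4)*706 = -21*(-¼)*706 = (21/4)*706 = 7413/2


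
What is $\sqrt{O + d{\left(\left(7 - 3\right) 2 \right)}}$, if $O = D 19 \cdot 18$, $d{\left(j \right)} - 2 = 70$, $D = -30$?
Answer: $6 i \sqrt{283} \approx 100.94 i$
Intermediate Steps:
$d{\left(j \right)} = 72$ ($d{\left(j \right)} = 2 + 70 = 72$)
$O = -10260$ ($O = \left(-30\right) 19 \cdot 18 = \left(-570\right) 18 = -10260$)
$\sqrt{O + d{\left(\left(7 - 3\right) 2 \right)}} = \sqrt{-10260 + 72} = \sqrt{-10188} = 6 i \sqrt{283}$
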